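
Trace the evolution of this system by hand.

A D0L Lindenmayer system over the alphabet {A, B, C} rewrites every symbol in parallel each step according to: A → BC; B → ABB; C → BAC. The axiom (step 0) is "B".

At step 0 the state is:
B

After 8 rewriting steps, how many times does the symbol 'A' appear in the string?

t=0: B
t=1: ABB
t=2: BCABBABB
t=3: ABBBACBCABBABBBCABBABB
t=4: BCABBABBABBBCBACABBBACBCABBABBBCABBABBABBBACBCABBABBBCABBABB
t=5: ABBBACBCABBABBBCABBABBBCABBABBABBBACABBBCBACBCABBABBABBBCB…ABBABBABBBCBACABBBACBCABBABBBCABBABBABBBACBCABBABBBCABBABB  (len 164)
t=6: BCABBABBABBBCBACABBBACBCABBABBBCABBABBABBBACBCABBABBBCABBA…ABBABBABBBCBACABBBACBCABBABBBCABBABBABBBACBCABBABBBCABBABB  (len 448)
t=7: ABBBACBCABBABBBCABBABBBCABBABBABBBACABBBCBACBCABBABBABBBCB…ABBABBABBBCBACABBBACBCABBABBBCABBABBABBBACBCABBABBBCABBABB  (len 1224)
t=8: BCABBABBABBBCBACABBBACBCABBABBBCABBABBABBBACBCABBABBBCABBA…ABBABBABBBCBACABBBACBCABBABBBCABBABBABBBACBCABBABBBCABBABB  (len 3344)

896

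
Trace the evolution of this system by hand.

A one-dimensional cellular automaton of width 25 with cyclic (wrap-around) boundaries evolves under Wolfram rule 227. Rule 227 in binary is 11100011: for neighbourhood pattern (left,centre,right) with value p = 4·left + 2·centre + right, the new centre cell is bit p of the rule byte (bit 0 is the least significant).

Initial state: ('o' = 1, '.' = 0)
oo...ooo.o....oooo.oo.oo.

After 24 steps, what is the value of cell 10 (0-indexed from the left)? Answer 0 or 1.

k=0  oo...ooo.o....oooo.oo.oo.
k=1  .o.oo.ooo..ooo.oooo.oo.oo
k=2  o.o.oo.oo.o.ooo.oooo.oo.o
k=3  oo.o.oo.oo.o.ooo.oooo.oo.
k=4  .oo.o.oo.oo.o.ooo.oooo.oo
k=5  o.oo.o.oo.oo.o.ooo.oooo.o
k=6  oo.oo.o.oo.oo.o.ooo.oooo.
k=7  .oo.oo.o.oo.oo.o.ooo.oooo
k=8  o.oo.oo.o.oo.oo.o.ooo.ooo
k=9  oo.oo.oo.o.oo.oo.o.ooo.oo
k=10  ooo.oo.oo.o.oo.oo.o.ooo.o
k=11  oooo.oo.oo.o.oo.oo.o.ooo.
k=12  .oooo.oo.oo.o.oo.oo.o.ooo
k=13  o.oooo.oo.oo.o.oo.oo.o.oo
k=14  oo.oooo.oo.oo.o.oo.oo.o.o
k=15  ooo.oooo.oo.oo.o.oo.oo.o.
k=16  .ooo.oooo.oo.oo.o.oo.oo.o
k=17  o.ooo.oooo.oo.oo.o.oo.oo.
k=18  .o.ooo.oooo.oo.oo.o.oo.oo
k=19  o.o.ooo.oooo.oo.oo.o.oo.o
k=20  oo.o.ooo.oooo.oo.oo.o.oo.
k=21  .oo.o.ooo.oooo.oo.oo.o.oo
k=22  o.oo.o.ooo.oooo.oo.oo.o.o
k=23  oo.oo.o.ooo.oooo.oo.oo.o.
k=24  .oo.oo.o.ooo.oooo.oo.oo.o

1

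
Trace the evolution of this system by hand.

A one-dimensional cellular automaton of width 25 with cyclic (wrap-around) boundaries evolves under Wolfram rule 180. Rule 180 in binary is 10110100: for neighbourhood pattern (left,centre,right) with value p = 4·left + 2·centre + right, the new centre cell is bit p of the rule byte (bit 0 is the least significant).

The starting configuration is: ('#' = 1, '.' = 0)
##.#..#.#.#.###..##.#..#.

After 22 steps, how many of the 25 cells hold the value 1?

t=0: ##.#..#.#.#.###..##.#..#.
t=1: ..###.######.#.#...###.##
t=2: #..#.#.####.#####...#.#..
t=3: ##.####.##.#.###.#..####.
t=4: ..#.##.#..###.#.###..##.#
t=5: #.##..###..#.###.#.#...##
t=6: .#..#..#.#.##.#.#####...#
t=7: ###.##.####..###.###.#..#
t=8: ##.#..#.##.#..#.#.#.###..
t=9: ..###.##..###.######.#.#.
t=10: ...#.#..#..#.#.####.#####
t=11: #..####.##.####.##.#.###.
t=12: ##..##.#..#.##.#..###.#.#
t=13: #.#...###.##..###..#.###.
t=14: ####...#.#..#..#.#.##.#.#
t=15: ###.#..####.##.####..###.
t=16: .#.###..##.#..#.##.#..#.#
t=17: ###.#.#...###.##..###.###
t=18: ##.#####...#.#..#..#.#.##
t=19: #.#.###.#..####.##.####.#
t=20: .###.#.###..##.#..#.##.#.
t=21: ..#.###.#.#...###.##..###
t=22: #.##.#.#####...#.#..#..#.

13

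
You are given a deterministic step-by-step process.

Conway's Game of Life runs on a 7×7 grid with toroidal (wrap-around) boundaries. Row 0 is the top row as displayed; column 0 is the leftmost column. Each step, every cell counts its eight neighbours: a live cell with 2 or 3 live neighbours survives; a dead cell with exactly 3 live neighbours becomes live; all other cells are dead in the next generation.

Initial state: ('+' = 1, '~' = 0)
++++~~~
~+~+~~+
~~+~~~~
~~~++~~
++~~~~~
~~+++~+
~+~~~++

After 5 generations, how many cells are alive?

t=0: ++++~~~
~+~+~~+
~~+~~~~
~~~++~~
++~~~~~
~~+++~+
~+~~~++
t=1: ~~~+++~
~~~+~~~
~~+~+~~
~+++~~~
++~~~+~
~~+++~+
~~~~~++
t=2: ~~~+~++
~~+~~+~
~+~~+~~
+~~++~~
+~~~~++
~++++~~
~~+~~~+
t=3: ~~+++++
~~++~++
~++~++~
++~++~~
+~~~~++
~++++~~
++~~~~+
t=4: ~~~~~~~
+~~~~~~
~~~~~~~
~~~+~~~
~~~~~++
~~+++~~
~~~~~~+
t=5: ~~~~~~~
~~~~~~~
~~~~~~~
~~~~~~~
~~+~~+~
~~~++~+
~~~+~~~

6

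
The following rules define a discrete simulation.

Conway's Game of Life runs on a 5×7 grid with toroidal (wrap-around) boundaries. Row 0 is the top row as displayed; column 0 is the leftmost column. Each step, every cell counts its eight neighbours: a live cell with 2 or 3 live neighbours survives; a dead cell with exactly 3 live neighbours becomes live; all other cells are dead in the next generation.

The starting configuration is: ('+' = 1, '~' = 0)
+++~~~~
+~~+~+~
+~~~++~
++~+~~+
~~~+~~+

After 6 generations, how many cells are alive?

4

k=0  +++~~~~
+~~+~+~
+~~~++~
++~+~~+
~~~+~~+
k=1  +++++~~
+~++~+~
~~++~+~
~+++~~~
~~~+~~+
k=2  +~~~~+~
+~~~~+~
~~~~~~+
~+~~~~~
~~~~~~~
k=3  ~~~~~~~
+~~~~+~
+~~~~~+
~~~~~~~
~~~~~~~
k=4  ~~~~~~~
+~~~~~~
+~~~~~+
~~~~~~~
~~~~~~~
k=5  ~~~~~~~
+~~~~~+
+~~~~~+
~~~~~~~
~~~~~~~
k=6  ~~~~~~~
+~~~~~+
+~~~~~+
~~~~~~~
~~~~~~~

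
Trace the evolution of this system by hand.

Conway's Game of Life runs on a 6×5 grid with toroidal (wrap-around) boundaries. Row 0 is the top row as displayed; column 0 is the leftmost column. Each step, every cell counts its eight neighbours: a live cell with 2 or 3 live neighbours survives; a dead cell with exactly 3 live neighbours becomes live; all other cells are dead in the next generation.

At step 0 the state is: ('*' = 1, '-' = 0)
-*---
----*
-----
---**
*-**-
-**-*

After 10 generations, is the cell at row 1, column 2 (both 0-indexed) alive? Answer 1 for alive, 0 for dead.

1

t=0: -*---
----*
-----
---**
*-**-
-**-*
t=1: -***-
-----
---**
--***
*----
----*
t=2: --**-
----*
--*-*
*-*--
*----
*****
t=3: -----
--*-*
**--*
*--**
-----
*----
t=4: -----
-*-**
-**--
-*-*-
*----
-----
t=5: -----
**-*-
-*--*
**---
-----
-----
t=6: -----
***-*
----*
**---
-----
-----
t=7: **---
**-**
--***
*----
-----
-----
t=8: -**--
-----
--*--
---**
-----
-----
t=9: -----
-**--
---*-
---*-
-----
-----
t=10: -----
--*--
---*-
-----
-----
-----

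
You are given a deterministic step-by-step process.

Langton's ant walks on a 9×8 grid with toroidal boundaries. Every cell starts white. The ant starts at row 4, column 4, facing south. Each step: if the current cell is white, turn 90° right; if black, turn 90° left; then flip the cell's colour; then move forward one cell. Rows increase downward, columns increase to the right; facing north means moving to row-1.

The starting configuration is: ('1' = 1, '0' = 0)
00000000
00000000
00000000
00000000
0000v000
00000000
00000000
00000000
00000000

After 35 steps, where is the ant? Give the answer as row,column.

k=0  00000000
00000000
00000000
00000000
0000v000
00000000
00000000
00000000
00000000
k=1  00000000
00000000
00000000
00000000
000<1000
00000000
00000000
00000000
00000000
k=2  00000000
00000000
00000000
000^0000
00011000
00000000
00000000
00000000
00000000
k=3  00000000
00000000
00000000
0001>000
00011000
00000000
00000000
00000000
00000000
k=4  00000000
00000000
00000000
00011000
0001v000
00000000
00000000
00000000
00000000
k=5  00000000
00000000
00000000
00011000
00010>00
00000000
00000000
00000000
00000000
k=6  00000000
00000000
00000000
00011000
00010100
00000v00
00000000
00000000
00000000
k=7  00000000
00000000
00000000
00011000
00010100
0000<100
00000000
00000000
00000000
k=8  00000000
00000000
00000000
00011000
0001^100
00001100
00000000
00000000
00000000
k=9  00000000
00000000
00000000
00011000
00011>00
00001100
00000000
00000000
00000000
k=10  00000000
00000000
00000000
00011^00
00011000
00001100
00000000
00000000
00000000
k=11  00000000
00000000
00000000
000111>0
00011000
00001100
00000000
00000000
00000000
k=12  00000000
00000000
00000000
00011110
000110v0
00001100
00000000
00000000
00000000
k=13  00000000
00000000
00000000
00011110
00011<10
00001100
00000000
00000000
00000000
k=14  00000000
00000000
00000000
00011^10
00011110
00001100
00000000
00000000
00000000
k=15  00000000
00000000
00000000
0001<010
00011110
00001100
00000000
00000000
00000000
k=16  00000000
00000000
00000000
00010010
0001v110
00001100
00000000
00000000
00000000
k=17  00000000
00000000
00000000
00010010
00010>10
00001100
00000000
00000000
00000000
k=18  00000000
00000000
00000000
00010^10
00010010
00001100
00000000
00000000
00000000
k=19  00000000
00000000
00000000
000101>0
00010010
00001100
00000000
00000000
00000000
k=20  00000000
00000000
000000^0
00010100
00010010
00001100
00000000
00000000
00000000
k=21  00000000
00000000
0000001>
00010100
00010010
00001100
00000000
00000000
00000000
k=22  00000000
00000000
00000011
0001010v
00010010
00001100
00000000
00000000
00000000
k=23  00000000
00000000
00000011
000101<1
00010010
00001100
00000000
00000000
00000000
k=24  00000000
00000000
000000^1
00010111
00010010
00001100
00000000
00000000
00000000
k=25  00000000
00000000
00000<01
00010111
00010010
00001100
00000000
00000000
00000000
k=26  00000000
00000^00
00000101
00010111
00010010
00001100
00000000
00000000
00000000
k=27  00000000
000001>0
00000101
00010111
00010010
00001100
00000000
00000000
00000000
k=28  00000000
00000110
000001v1
00010111
00010010
00001100
00000000
00000000
00000000
k=29  00000000
00000110
00000<11
00010111
00010010
00001100
00000000
00000000
00000000
k=30  00000000
00000110
00000011
00010v11
00010010
00001100
00000000
00000000
00000000
k=31  00000000
00000110
00000011
000100>1
00010010
00001100
00000000
00000000
00000000
k=32  00000000
00000110
000000^1
00010001
00010010
00001100
00000000
00000000
00000000
k=33  00000000
00000110
00000<01
00010001
00010010
00001100
00000000
00000000
00000000
k=34  00000000
00000^10
00000101
00010001
00010010
00001100
00000000
00000000
00000000
k=35  00000000
0000<010
00000101
00010001
00010010
00001100
00000000
00000000
00000000

1,4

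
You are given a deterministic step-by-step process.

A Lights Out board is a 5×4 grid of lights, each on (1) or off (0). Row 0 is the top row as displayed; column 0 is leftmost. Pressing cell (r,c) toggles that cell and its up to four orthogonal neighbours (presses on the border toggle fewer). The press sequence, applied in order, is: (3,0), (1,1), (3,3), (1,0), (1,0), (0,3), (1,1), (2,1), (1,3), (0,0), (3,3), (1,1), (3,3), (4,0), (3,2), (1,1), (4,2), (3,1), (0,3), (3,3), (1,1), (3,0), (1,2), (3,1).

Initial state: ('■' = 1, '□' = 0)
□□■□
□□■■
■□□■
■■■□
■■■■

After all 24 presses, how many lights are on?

t=0: □□■□
□□■■
■□□■
■■■□
■■■■
t=1: □□■□
□□■■
□□□■
□□■□
□■■■
t=2: □■■□
■■□■
□■□■
□□■□
□■■■
t=3: □■■□
■■□■
□■□□
□□□■
□■■□
t=4: ■■■□
□□□■
■■□□
□□□■
□■■□
t=5: □■■□
■■□■
□■□□
□□□■
□■■□
t=6: □■□■
■■□□
□■□□
□□□■
□■■□
t=7: □□□■
□□■□
□□□□
□□□■
□■■□
t=8: □□□■
□■■□
■■■□
□■□■
□■■□
t=9: □□□□
□■□■
■■■■
□■□■
□■■□
t=10: ■■□□
■■□■
■■■■
□■□■
□■■□
t=11: ■■□□
■■□■
■■■□
□■■□
□■■■
t=12: ■□□□
□□■■
■□■□
□■■□
□■■■
t=13: ■□□□
□□■■
■□■■
□■□■
□■■□
t=14: ■□□□
□□■■
■□■■
■■□■
■□■□
t=15: ■□□□
□□■■
■□□■
■□■□
■□□□
t=16: ■■□□
■■□■
■■□■
■□■□
■□□□
t=17: ■■□□
■■□■
■■□■
■□□□
■■■■
t=18: ■■□□
■■□■
■□□■
□■■□
■□■■
t=19: ■■■■
■■□□
■□□■
□■■□
■□■■
t=20: ■■■■
■■□□
■□□□
□■□■
■□■□
t=21: ■□■■
□□■□
■■□□
□■□■
■□■□
t=22: ■□■■
□□■□
□■□□
■□□■
□□■□
t=23: ■□□■
□■□■
□■■□
■□□■
□□■□
t=24: ■□□■
□■□■
□□■□
□■■■
□■■□

10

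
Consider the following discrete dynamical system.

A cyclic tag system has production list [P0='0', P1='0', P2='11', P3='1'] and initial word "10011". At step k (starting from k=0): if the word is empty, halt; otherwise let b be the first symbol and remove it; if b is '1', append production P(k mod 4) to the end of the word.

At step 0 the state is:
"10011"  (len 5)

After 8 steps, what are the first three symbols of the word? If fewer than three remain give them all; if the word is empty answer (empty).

11

[0] "10011"  (len 5)
[1] "00110"  (len 5)
[2] "0110"  (len 4)
[3] "110"  (len 3)
[4] "101"  (len 3)
[5] "010"  (len 3)
[6] "10"  (len 2)
[7] "011"  (len 3)
[8] "11"  (len 2)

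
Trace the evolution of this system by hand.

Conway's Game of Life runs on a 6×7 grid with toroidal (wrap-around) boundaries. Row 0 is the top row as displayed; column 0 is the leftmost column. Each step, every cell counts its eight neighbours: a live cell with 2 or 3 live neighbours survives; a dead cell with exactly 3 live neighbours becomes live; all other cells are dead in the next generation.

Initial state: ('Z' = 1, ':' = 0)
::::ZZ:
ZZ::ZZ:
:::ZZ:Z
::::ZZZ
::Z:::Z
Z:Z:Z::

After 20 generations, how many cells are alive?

2

step 0: ::::ZZ:
ZZ::ZZ:
:::ZZ:Z
::::ZZZ
::Z:::Z
Z:Z:Z::
step 1: Z::::::
Z::::::
:::Z:::
Z:::Z:Z
ZZ::Z:Z
:Z::Z:Z
step 2: ZZ::::Z
:::::::
Z:::::Z
:Z:ZZ:Z
:Z:ZZ::
:Z::::Z
step 3: :Z::::Z
:Z:::::
Z::::ZZ
:Z:ZZ:Z
:Z:ZZ::
:Z:::ZZ
step 4: :ZZ::ZZ
:Z:::Z:
:ZZ:ZZZ
:Z:Z::Z
:Z:Z::Z
:Z::ZZZ
step 5: :ZZ::::
:::Z:::
:Z:ZZ:Z
:Z:Z::Z
:Z:Z::Z
:Z:ZZ::
step 6: :Z::Z::
ZZ:ZZ::
:::ZZZ:
:Z:Z::Z
:Z:Z:Z:
:Z:ZZ::
step 7: :Z:::Z:
ZZ:::::
:Z:::ZZ
Z::Z::Z
:Z:Z:Z:
ZZ:Z:Z:
step 8: ::::Z::
:ZZ::Z:
:ZZ::Z:
:Z:::::
:Z:Z:Z:
ZZ:::Z:
step 9: Z:Z:ZZZ
:ZZZZZ:
Z::::::
ZZ::Z::
:Z::Z:Z
ZZZ::ZZ
step 10: :::::::
::Z::::
Z::::ZZ
:Z:::ZZ
:::ZZ::
::Z::::
step 11: :::::::
::::::Z
ZZ:::Z:
:::::::
::ZZZZ:
:::Z:::
step 12: :::::::
Z:::::Z
Z:::::Z
:ZZZ:ZZ
::ZZZ::
::ZZ:::
step 13: :::::::
Z:::::Z
::Z::::
:Z:::ZZ
:::::Z:
::Z:Z::
step 14: :::::::
:::::::
:Z:::Z:
:::::ZZ
::::ZZZ
:::::::
step 15: :::::::
:::::::
:::::ZZ
Z::::::
::::Z:Z
:::::Z:
step 16: :::::::
:::::::
::::::Z
Z::::::
:::::ZZ
:::::Z:
step 17: :::::::
:::::::
:::::::
Z::::Z:
:::::ZZ
:::::ZZ
step 18: :::::::
:::::::
:::::::
:::::Z:
Z:::Z::
:::::ZZ
step 19: :::::::
:::::::
:::::::
:::::::
::::Z::
:::::ZZ
step 20: :::::::
:::::::
:::::::
:::::::
:::::Z:
:::::Z:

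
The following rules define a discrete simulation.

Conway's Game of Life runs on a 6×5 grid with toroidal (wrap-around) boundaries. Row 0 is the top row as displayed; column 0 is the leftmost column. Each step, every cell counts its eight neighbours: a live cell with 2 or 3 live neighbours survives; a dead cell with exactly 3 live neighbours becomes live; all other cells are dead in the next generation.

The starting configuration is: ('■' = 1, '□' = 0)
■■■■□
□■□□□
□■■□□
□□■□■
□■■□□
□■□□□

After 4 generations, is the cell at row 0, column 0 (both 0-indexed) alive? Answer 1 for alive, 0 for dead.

1

0) ■■■■□
□■□□□
□■■□□
□□■□■
□■■□□
□■□□□
1) ■□□□□
□□□■□
■■■■□
■□□□□
■■■■□
□□□■□
2) □□□□■
■□□■□
■■■■□
□□□□□
■■■■□
■□□■□
3) ■□□■□
■□□■□
■■■■□
□□□□□
■■■■□
■□□■□
4) ■■■■□
■□□■□
■■■■□
□□□□□
■■■■□
■□□■□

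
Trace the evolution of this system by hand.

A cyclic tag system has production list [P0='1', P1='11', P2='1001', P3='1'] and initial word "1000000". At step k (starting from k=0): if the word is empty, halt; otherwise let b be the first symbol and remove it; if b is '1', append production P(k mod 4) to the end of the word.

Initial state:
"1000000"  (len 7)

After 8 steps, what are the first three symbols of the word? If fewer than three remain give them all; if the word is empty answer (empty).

1

[0] "1000000"  (len 7)
[1] "0000001"  (len 7)
[2] "000001"  (len 6)
[3] "00001"  (len 5)
[4] "0001"  (len 4)
[5] "001"  (len 3)
[6] "01"  (len 2)
[7] "1"  (len 1)
[8] "1"  (len 1)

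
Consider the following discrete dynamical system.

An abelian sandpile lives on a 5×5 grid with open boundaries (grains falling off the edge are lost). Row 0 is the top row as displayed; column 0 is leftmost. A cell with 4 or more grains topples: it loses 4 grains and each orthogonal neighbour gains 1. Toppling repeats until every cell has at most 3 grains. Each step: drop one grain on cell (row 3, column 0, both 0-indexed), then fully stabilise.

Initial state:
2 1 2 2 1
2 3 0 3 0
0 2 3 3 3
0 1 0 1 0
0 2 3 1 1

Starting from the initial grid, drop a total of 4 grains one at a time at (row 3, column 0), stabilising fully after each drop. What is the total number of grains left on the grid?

gen 0: 2 1 2 2 1
2 3 0 3 0
0 2 3 3 3
0 1 0 1 0
0 2 3 1 1
gen 1: 2 1 2 2 1
2 3 0 3 0
0 2 3 3 3
1 1 0 1 0
0 2 3 1 1
gen 2: 2 1 2 2 1
2 3 0 3 0
0 2 3 3 3
2 1 0 1 0
0 2 3 1 1
gen 3: 2 1 2 2 1
2 3 0 3 0
0 2 3 3 3
3 1 0 1 0
0 2 3 1 1
gen 4: 2 1 2 2 1
2 3 0 3 0
1 2 3 3 3
0 2 0 1 0
1 2 3 1 1

39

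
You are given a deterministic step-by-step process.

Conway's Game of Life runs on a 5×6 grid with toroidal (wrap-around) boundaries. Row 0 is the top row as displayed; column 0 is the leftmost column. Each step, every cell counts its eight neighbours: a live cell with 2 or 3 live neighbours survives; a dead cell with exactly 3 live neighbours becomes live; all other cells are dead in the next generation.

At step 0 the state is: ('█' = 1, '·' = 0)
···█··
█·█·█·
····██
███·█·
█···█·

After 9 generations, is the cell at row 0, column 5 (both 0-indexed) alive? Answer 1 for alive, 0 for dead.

[0] ···█··
█·█·█·
····██
███·█·
█···█·
[1] ·█·██·
····█·
··█·█·
██··█·
█·█·█·
[2] ·██·█·
··█·██
·█··█·
█·█·█·
█·█·█·
[3] █·█·█·
█·█·██
███·█·
█·█·█·
█·█·█·
[4] █·█·█·
··█·█·
··█·█·
█·█·█·
█·█·█·
[5] ··█·█·
··█·█·
··█·█·
··█·█·
█·█·█·
[6] ··█·█·
·██·██
·██·██
··█·█·
··█·█·
[7] ··█·█·
······
······
··█·█·
·██·██
[8] ·██·██
······
······
·██·██
·██·██
[9] ·██·██
······
······
·██·██
······

1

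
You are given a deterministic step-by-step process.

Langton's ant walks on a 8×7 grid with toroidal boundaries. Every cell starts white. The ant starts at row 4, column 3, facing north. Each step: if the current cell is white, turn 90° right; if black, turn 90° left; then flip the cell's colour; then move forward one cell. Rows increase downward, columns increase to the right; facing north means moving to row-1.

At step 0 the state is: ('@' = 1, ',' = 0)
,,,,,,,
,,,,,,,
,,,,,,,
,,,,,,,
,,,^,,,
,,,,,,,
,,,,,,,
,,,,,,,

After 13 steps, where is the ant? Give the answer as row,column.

4,2

step 0: ,,,,,,,
,,,,,,,
,,,,,,,
,,,,,,,
,,,^,,,
,,,,,,,
,,,,,,,
,,,,,,,
step 1: ,,,,,,,
,,,,,,,
,,,,,,,
,,,,,,,
,,,@>,,
,,,,,,,
,,,,,,,
,,,,,,,
step 2: ,,,,,,,
,,,,,,,
,,,,,,,
,,,,,,,
,,,@@,,
,,,,v,,
,,,,,,,
,,,,,,,
step 3: ,,,,,,,
,,,,,,,
,,,,,,,
,,,,,,,
,,,@@,,
,,,<@,,
,,,,,,,
,,,,,,,
step 4: ,,,,,,,
,,,,,,,
,,,,,,,
,,,,,,,
,,,^@,,
,,,@@,,
,,,,,,,
,,,,,,,
step 5: ,,,,,,,
,,,,,,,
,,,,,,,
,,,,,,,
,,<,@,,
,,,@@,,
,,,,,,,
,,,,,,,
step 6: ,,,,,,,
,,,,,,,
,,,,,,,
,,^,,,,
,,@,@,,
,,,@@,,
,,,,,,,
,,,,,,,
step 7: ,,,,,,,
,,,,,,,
,,,,,,,
,,@>,,,
,,@,@,,
,,,@@,,
,,,,,,,
,,,,,,,
step 8: ,,,,,,,
,,,,,,,
,,,,,,,
,,@@,,,
,,@v@,,
,,,@@,,
,,,,,,,
,,,,,,,
step 9: ,,,,,,,
,,,,,,,
,,,,,,,
,,@@,,,
,,<@@,,
,,,@@,,
,,,,,,,
,,,,,,,
step 10: ,,,,,,,
,,,,,,,
,,,,,,,
,,@@,,,
,,,@@,,
,,v@@,,
,,,,,,,
,,,,,,,
step 11: ,,,,,,,
,,,,,,,
,,,,,,,
,,@@,,,
,,,@@,,
,<@@@,,
,,,,,,,
,,,,,,,
step 12: ,,,,,,,
,,,,,,,
,,,,,,,
,,@@,,,
,^,@@,,
,@@@@,,
,,,,,,,
,,,,,,,
step 13: ,,,,,,,
,,,,,,,
,,,,,,,
,,@@,,,
,@>@@,,
,@@@@,,
,,,,,,,
,,,,,,,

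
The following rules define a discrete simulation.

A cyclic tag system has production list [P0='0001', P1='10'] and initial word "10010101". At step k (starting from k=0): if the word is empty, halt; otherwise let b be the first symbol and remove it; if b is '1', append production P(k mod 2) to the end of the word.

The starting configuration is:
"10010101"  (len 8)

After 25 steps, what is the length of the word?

13

[0] "10010101"  (len 8)
[1] "00101010001"  (len 11)
[2] "0101010001"  (len 10)
[3] "101010001"  (len 9)
[4] "0101000110"  (len 10)
[5] "101000110"  (len 9)
[6] "0100011010"  (len 10)
[7] "100011010"  (len 9)
[8] "0001101010"  (len 10)
[9] "001101010"  (len 9)
[10] "01101010"  (len 8)
[11] "1101010"  (len 7)
[12] "10101010"  (len 8)
[13] "01010100001"  (len 11)
[14] "1010100001"  (len 10)
[15] "0101000010001"  (len 13)
[16] "101000010001"  (len 12)
[17] "010000100010001"  (len 15)
[18] "10000100010001"  (len 14)
[19] "00001000100010001"  (len 17)
[20] "0001000100010001"  (len 16)
[21] "001000100010001"  (len 15)
[22] "01000100010001"  (len 14)
[23] "1000100010001"  (len 13)
[24] "00010001000110"  (len 14)
[25] "0010001000110"  (len 13)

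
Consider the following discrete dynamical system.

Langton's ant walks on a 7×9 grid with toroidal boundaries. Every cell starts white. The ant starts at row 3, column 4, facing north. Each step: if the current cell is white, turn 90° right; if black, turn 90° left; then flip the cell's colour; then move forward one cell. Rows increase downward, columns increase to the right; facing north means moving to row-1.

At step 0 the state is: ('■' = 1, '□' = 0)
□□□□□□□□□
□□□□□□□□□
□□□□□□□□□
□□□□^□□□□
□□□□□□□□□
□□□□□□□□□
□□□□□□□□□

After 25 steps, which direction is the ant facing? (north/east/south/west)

east

gen 0: □□□□□□□□□
□□□□□□□□□
□□□□□□□□□
□□□□^□□□□
□□□□□□□□□
□□□□□□□□□
□□□□□□□□□
gen 1: □□□□□□□□□
□□□□□□□□□
□□□□□□□□□
□□□□■>□□□
□□□□□□□□□
□□□□□□□□□
□□□□□□□□□
gen 2: □□□□□□□□□
□□□□□□□□□
□□□□□□□□□
□□□□■■□□□
□□□□□v□□□
□□□□□□□□□
□□□□□□□□□
gen 3: □□□□□□□□□
□□□□□□□□□
□□□□□□□□□
□□□□■■□□□
□□□□<■□□□
□□□□□□□□□
□□□□□□□□□
gen 4: □□□□□□□□□
□□□□□□□□□
□□□□□□□□□
□□□□^■□□□
□□□□■■□□□
□□□□□□□□□
□□□□□□□□□
gen 5: □□□□□□□□□
□□□□□□□□□
□□□□□□□□□
□□□<□■□□□
□□□□■■□□□
□□□□□□□□□
□□□□□□□□□
gen 6: □□□□□□□□□
□□□□□□□□□
□□□^□□□□□
□□□■□■□□□
□□□□■■□□□
□□□□□□□□□
□□□□□□□□□
gen 7: □□□□□□□□□
□□□□□□□□□
□□□■>□□□□
□□□■□■□□□
□□□□■■□□□
□□□□□□□□□
□□□□□□□□□
gen 8: □□□□□□□□□
□□□□□□□□□
□□□■■□□□□
□□□■v■□□□
□□□□■■□□□
□□□□□□□□□
□□□□□□□□□
gen 9: □□□□□□□□□
□□□□□□□□□
□□□■■□□□□
□□□<■■□□□
□□□□■■□□□
□□□□□□□□□
□□□□□□□□□
gen 10: □□□□□□□□□
□□□□□□□□□
□□□■■□□□□
□□□□■■□□□
□□□v■■□□□
□□□□□□□□□
□□□□□□□□□
gen 11: □□□□□□□□□
□□□□□□□□□
□□□■■□□□□
□□□□■■□□□
□□<■■■□□□
□□□□□□□□□
□□□□□□□□□
gen 12: □□□□□□□□□
□□□□□□□□□
□□□■■□□□□
□□^□■■□□□
□□■■■■□□□
□□□□□□□□□
□□□□□□□□□
gen 13: □□□□□□□□□
□□□□□□□□□
□□□■■□□□□
□□■>■■□□□
□□■■■■□□□
□□□□□□□□□
□□□□□□□□□
gen 14: □□□□□□□□□
□□□□□□□□□
□□□■■□□□□
□□■■■■□□□
□□■v■■□□□
□□□□□□□□□
□□□□□□□□□
gen 15: □□□□□□□□□
□□□□□□□□□
□□□■■□□□□
□□■■■■□□□
□□■□>■□□□
□□□□□□□□□
□□□□□□□□□
gen 16: □□□□□□□□□
□□□□□□□□□
□□□■■□□□□
□□■■^■□□□
□□■□□■□□□
□□□□□□□□□
□□□□□□□□□
gen 17: □□□□□□□□□
□□□□□□□□□
□□□■■□□□□
□□■<□■□□□
□□■□□■□□□
□□□□□□□□□
□□□□□□□□□
gen 18: □□□□□□□□□
□□□□□□□□□
□□□■■□□□□
□□■□□■□□□
□□■v□■□□□
□□□□□□□□□
□□□□□□□□□
gen 19: □□□□□□□□□
□□□□□□□□□
□□□■■□□□□
□□■□□■□□□
□□<■□■□□□
□□□□□□□□□
□□□□□□□□□
gen 20: □□□□□□□□□
□□□□□□□□□
□□□■■□□□□
□□■□□■□□□
□□□■□■□□□
□□v□□□□□□
□□□□□□□□□
gen 21: □□□□□□□□□
□□□□□□□□□
□□□■■□□□□
□□■□□■□□□
□□□■□■□□□
□<■□□□□□□
□□□□□□□□□
gen 22: □□□□□□□□□
□□□□□□□□□
□□□■■□□□□
□□■□□■□□□
□^□■□■□□□
□■■□□□□□□
□□□□□□□□□
gen 23: □□□□□□□□□
□□□□□□□□□
□□□■■□□□□
□□■□□■□□□
□■>■□■□□□
□■■□□□□□□
□□□□□□□□□
gen 24: □□□□□□□□□
□□□□□□□□□
□□□■■□□□□
□□■□□■□□□
□■■■□■□□□
□■v□□□□□□
□□□□□□□□□
gen 25: □□□□□□□□□
□□□□□□□□□
□□□■■□□□□
□□■□□■□□□
□■■■□■□□□
□■□>□□□□□
□□□□□□□□□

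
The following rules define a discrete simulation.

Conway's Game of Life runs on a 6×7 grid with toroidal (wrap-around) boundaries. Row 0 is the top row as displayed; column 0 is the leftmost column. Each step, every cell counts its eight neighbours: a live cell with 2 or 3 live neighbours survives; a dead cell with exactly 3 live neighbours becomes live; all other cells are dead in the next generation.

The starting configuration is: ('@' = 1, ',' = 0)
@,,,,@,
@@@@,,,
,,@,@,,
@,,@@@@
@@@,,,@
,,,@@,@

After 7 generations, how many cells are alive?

step 0: @,,,,@,
@@@@,,,
,,@,@,,
@,,@@@@
@@@,,,@
,,,@@,@
step 1: @,,,,@,
@,@@@,@
,,,,,,,
,,,,@,,
,@@,,,,
,,@@@,,
step 2: @,,,,@,
@@,@@@@
,,,,@@,
,,,,,,,
,@@,@,,
,,@@@,,
step 3: @,,,,,,
@@,@,,,
@,,@,,,
,,,@@@,
,@@,@,,
,,@,@@,
step 4: @,@@@,@
@@@,,,@
@@,@,,@
,@,,,@,
,@@,,,,
,,@,@@,
step 5: ,,,,@,,
,,,,@,,
,,,,,@,
,,,,,,@
,@@@@@,
@,,,@@@
step 6: ,,,@@,@
,,,,@@,
,,,,,@,
,,@@,,@
,@@@,,,
@@@,,,@
step 7: ,@@@@,@
,,,@,,@
,,,@,@@
,@,@@,,
,,,,,,@
,,,,@@@

17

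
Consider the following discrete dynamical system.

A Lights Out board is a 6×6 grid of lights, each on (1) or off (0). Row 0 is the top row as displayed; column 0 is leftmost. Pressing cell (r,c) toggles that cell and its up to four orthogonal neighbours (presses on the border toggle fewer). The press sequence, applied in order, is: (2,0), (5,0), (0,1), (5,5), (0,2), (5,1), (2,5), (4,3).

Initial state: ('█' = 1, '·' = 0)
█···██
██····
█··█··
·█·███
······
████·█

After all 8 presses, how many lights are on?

21

t=0: █···██
██····
█··█··
·█·███
······
████·█
t=1: █···██
·█····
·█·█··
██·███
······
████·█
t=2: █···██
·█····
·█·█··
██·███
█·····
··██·█
t=3: ·██·██
······
·█·█··
██·███
█·····
··██·█
t=4: ·██·██
······
·█·█··
██·███
█····█
··███·
t=5: ···███
··█···
·█·█··
██·███
█····█
··███·
t=6: ···███
··█···
·█·█··
██·███
██···█
██·██·
t=7: ···███
··█··█
·█·███
██·██·
██···█
██·██·
t=8: ···███
··█··█
·█·███
██··█·
██████
██··█·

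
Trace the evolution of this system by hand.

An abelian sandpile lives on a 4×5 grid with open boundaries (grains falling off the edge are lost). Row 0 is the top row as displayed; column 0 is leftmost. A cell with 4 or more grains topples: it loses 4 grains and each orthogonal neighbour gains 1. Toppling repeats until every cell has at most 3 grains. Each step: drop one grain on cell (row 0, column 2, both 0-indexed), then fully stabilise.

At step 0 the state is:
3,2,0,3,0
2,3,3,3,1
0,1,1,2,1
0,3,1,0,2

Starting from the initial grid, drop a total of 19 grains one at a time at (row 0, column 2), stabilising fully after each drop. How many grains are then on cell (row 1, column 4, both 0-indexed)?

3

k=0  3,2,0,3,0
2,3,3,3,1
0,1,1,2,1
0,3,1,0,2
k=1  3,2,1,3,0
2,3,3,3,1
0,1,1,2,1
0,3,1,0,2
k=2  3,2,2,3,0
2,3,3,3,1
0,1,1,2,1
0,3,1,0,2
k=3  3,2,3,3,0
2,3,3,3,1
0,1,1,2,1
0,3,1,0,2
k=4  1,1,3,1,1
0,2,2,1,2
1,2,2,3,1
0,3,1,0,2
k=5  1,2,0,2,1
0,2,3,1,2
1,2,2,3,1
0,3,1,0,2
k=6  1,2,1,2,1
0,2,3,1,2
1,2,2,3,1
0,3,1,0,2
k=7  1,2,2,2,1
0,2,3,1,2
1,2,2,3,1
0,3,1,0,2
k=8  1,2,3,2,1
0,2,3,1,2
1,2,2,3,1
0,3,1,0,2
k=9  1,3,1,3,1
0,3,0,2,2
1,2,3,3,1
0,3,1,0,2
k=10  1,3,2,3,1
0,3,0,2,2
1,2,3,3,1
0,3,1,0,2
k=11  1,3,3,3,1
0,3,0,2,2
1,2,3,3,1
0,3,1,0,2
k=12  2,1,2,0,2
1,0,2,3,2
1,3,3,3,1
0,3,1,0,2
k=13  2,1,3,0,2
1,0,2,3,2
1,3,3,3,1
0,3,1,0,2
k=14  2,2,0,1,2
1,0,3,3,2
1,3,3,3,1
0,3,1,0,2
k=15  2,2,1,1,2
1,0,3,3,2
1,3,3,3,1
0,3,1,0,2
k=16  2,2,2,1,2
1,0,3,3,2
1,3,3,3,1
0,3,1,0,2
k=17  2,2,3,1,2
1,0,3,3,2
1,3,3,3,1
0,3,1,0,2
k=18  2,3,1,3,2
1,2,2,1,3
2,1,2,1,2
1,0,3,1,2
k=19  2,3,2,3,2
1,2,2,1,3
2,1,2,1,2
1,0,3,1,2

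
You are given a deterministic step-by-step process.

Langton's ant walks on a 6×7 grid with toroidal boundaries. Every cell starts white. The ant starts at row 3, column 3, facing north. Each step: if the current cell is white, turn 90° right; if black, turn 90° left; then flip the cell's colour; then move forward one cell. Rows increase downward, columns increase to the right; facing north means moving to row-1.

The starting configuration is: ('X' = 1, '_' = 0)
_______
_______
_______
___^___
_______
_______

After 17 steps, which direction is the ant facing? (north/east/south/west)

west

k=0  _______
_______
_______
___^___
_______
_______
k=1  _______
_______
_______
___X>__
_______
_______
k=2  _______
_______
_______
___XX__
____v__
_______
k=3  _______
_______
_______
___XX__
___<X__
_______
k=4  _______
_______
_______
___^X__
___XX__
_______
k=5  _______
_______
_______
__<_X__
___XX__
_______
k=6  _______
_______
__^____
__X_X__
___XX__
_______
k=7  _______
_______
__X>___
__X_X__
___XX__
_______
k=8  _______
_______
__XX___
__XvX__
___XX__
_______
k=9  _______
_______
__XX___
__<XX__
___XX__
_______
k=10  _______
_______
__XX___
___XX__
__vXX__
_______
k=11  _______
_______
__XX___
___XX__
_<XXX__
_______
k=12  _______
_______
__XX___
_^_XX__
_XXXX__
_______
k=13  _______
_______
__XX___
_X>XX__
_XXXX__
_______
k=14  _______
_______
__XX___
_XXXX__
_XvXX__
_______
k=15  _______
_______
__XX___
_XXXX__
_X_>X__
_______
k=16  _______
_______
__XX___
_XX^X__
_X__X__
_______
k=17  _______
_______
__XX___
_X<_X__
_X__X__
_______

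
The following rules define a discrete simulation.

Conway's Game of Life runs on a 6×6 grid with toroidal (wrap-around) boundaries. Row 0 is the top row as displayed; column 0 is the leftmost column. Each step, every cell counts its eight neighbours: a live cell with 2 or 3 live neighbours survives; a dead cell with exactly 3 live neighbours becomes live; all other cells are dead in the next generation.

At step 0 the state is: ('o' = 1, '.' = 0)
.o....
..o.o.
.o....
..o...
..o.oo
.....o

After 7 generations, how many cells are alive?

11

0) .o....
..o.o.
.o....
..o...
..o.oo
.....o
1) ......
.oo...
.ooo..
.ooo..
...ooo
o...oo
2) oo...o
.o.o..
o.....
oo....
.o....
o..o..
3) .o..oo
.oo..o
o.o...
oo....
.oo...
..o..o
4) .o.ooo
..oooo
..o..o
o.....
..o...
..oooo
5) .o....
.o....
ooo..o
.o....
.oo.oo
oo...o
6) .oo...
......
..o...
...oo.
..o.oo
....oo
7) ......
.oo...
...o..
..o.oo
......
ooo.oo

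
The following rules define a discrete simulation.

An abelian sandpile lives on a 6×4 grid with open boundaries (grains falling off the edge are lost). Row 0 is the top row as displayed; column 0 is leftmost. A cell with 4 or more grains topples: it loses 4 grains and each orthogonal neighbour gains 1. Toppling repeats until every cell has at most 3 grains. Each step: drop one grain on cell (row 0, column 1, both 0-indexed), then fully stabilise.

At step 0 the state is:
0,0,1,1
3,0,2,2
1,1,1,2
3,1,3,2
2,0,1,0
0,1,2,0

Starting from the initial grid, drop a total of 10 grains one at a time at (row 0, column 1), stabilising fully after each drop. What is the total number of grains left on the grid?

t=0: 0,0,1,1
3,0,2,2
1,1,1,2
3,1,3,2
2,0,1,0
0,1,2,0
t=1: 0,1,1,1
3,0,2,2
1,1,1,2
3,1,3,2
2,0,1,0
0,1,2,0
t=2: 0,2,1,1
3,0,2,2
1,1,1,2
3,1,3,2
2,0,1,0
0,1,2,0
t=3: 0,3,1,1
3,0,2,2
1,1,1,2
3,1,3,2
2,0,1,0
0,1,2,0
t=4: 1,0,2,1
3,1,2,2
1,1,1,2
3,1,3,2
2,0,1,0
0,1,2,0
t=5: 1,1,2,1
3,1,2,2
1,1,1,2
3,1,3,2
2,0,1,0
0,1,2,0
t=6: 1,2,2,1
3,1,2,2
1,1,1,2
3,1,3,2
2,0,1,0
0,1,2,0
t=7: 1,3,2,1
3,1,2,2
1,1,1,2
3,1,3,2
2,0,1,0
0,1,2,0
t=8: 2,0,3,1
3,2,2,2
1,1,1,2
3,1,3,2
2,0,1,0
0,1,2,0
t=9: 2,1,3,1
3,2,2,2
1,1,1,2
3,1,3,2
2,0,1,0
0,1,2,0
t=10: 2,2,3,1
3,2,2,2
1,1,1,2
3,1,3,2
2,0,1,0
0,1,2,0

37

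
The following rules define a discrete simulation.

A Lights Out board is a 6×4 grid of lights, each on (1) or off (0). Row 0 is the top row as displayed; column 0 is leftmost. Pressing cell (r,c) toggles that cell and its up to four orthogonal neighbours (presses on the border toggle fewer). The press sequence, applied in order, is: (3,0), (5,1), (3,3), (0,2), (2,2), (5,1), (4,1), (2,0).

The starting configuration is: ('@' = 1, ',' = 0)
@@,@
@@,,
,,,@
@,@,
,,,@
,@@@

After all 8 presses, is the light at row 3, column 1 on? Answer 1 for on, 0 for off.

gen 0: @@,@
@@,,
,,,@
@,@,
,,,@
,@@@
gen 1: @@,@
@@,,
@,,@
,@@,
@,,@
,@@@
gen 2: @@,@
@@,,
@,,@
,@@,
@@,@
@,,@
gen 3: @@,@
@@,,
@,,,
,@,@
@@,,
@,,@
gen 4: @,@,
@@@,
@,,,
,@,@
@@,,
@,,@
gen 5: @,@,
@@,,
@@@@
,@@@
@@,,
@,,@
gen 6: @,@,
@@,,
@@@@
,@@@
@,,,
,@@@
gen 7: @,@,
@@,,
@@@@
,,@@
,@@,
,,@@
gen 8: @,@,
,@,,
,,@@
@,@@
,@@,
,,@@

0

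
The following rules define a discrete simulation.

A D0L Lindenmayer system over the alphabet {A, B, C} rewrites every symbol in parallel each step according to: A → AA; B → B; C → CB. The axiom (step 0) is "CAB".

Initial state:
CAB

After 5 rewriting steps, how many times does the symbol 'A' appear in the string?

32

t=0: CAB
t=1: CBAAB
t=2: CBBAAAAB
t=3: CBBBAAAAAAAAB
t=4: CBBBBAAAAAAAAAAAAAAAAB
t=5: CBBBBBAAAAAAAAAAAAAAAAAAAAAAAAAAAAAAAAB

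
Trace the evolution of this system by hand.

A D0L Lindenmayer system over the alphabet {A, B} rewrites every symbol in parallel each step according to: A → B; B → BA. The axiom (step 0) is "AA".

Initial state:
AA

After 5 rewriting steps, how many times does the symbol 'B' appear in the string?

step 0: AA
step 1: BB
step 2: BABA
step 3: BABBAB
step 4: BABBABABBA
step 5: BABBABABBABBABAB

10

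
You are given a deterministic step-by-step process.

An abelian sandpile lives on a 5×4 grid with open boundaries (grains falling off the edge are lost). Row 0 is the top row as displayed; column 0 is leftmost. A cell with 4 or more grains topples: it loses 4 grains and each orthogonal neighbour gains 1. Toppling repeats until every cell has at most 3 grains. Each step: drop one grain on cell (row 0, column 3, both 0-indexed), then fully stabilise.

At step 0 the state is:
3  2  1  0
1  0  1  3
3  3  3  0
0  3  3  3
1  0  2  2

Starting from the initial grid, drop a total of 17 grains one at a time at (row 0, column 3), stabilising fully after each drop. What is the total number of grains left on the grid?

41

step 0: 3  2  1  0
1  0  1  3
3  3  3  0
0  3  3  3
1  0  2  2
step 1: 3  2  1  1
1  0  1  3
3  3  3  0
0  3  3  3
1  0  2  2
step 2: 3  2  1  2
1  0  1  3
3  3  3  0
0  3  3  3
1  0  2  2
step 3: 3  2  1  3
1  0  1  3
3  3  3  0
0  3  3  3
1  0  2  2
step 4: 3  2  2  1
1  0  2  0
3  3  3  1
0  3  3  3
1  0  2  2
step 5: 3  2  2  2
1  0  2  0
3  3  3  1
0  3  3  3
1  0  2  2
step 6: 3  2  2  3
1  0  2  0
3  3  3  1
0  3  3  3
1  0  2  2
step 7: 3  2  3  0
1  0  2  1
3  3  3  1
0  3  3  3
1  0  2  2
step 8: 3  2  3  1
1  0  2  1
3  3  3  1
0  3  3  3
1  0  2  2
step 9: 3  2  3  2
1  0  2  1
3  3  3  1
0  3  3  3
1  0  2  2
step 10: 3  2  3  3
1  0  2  1
3  3  3  1
0  3  3  3
1  0  2  2
step 11: 3  3  0  1
1  0  3  2
3  3  3  1
0  3  3  3
1  0  2  2
step 12: 3  3  0  2
1  0  3  2
3  3  3  1
0  3  3  3
1  0  2  2
step 13: 3  3  0  3
1  0  3  2
3  3  3  1
0  3  3  3
1  0  2  2
step 14: 3  3  1  0
1  0  3  3
3  3  3  1
0  3  3  3
1  0  2  2
step 15: 3  3  1  1
1  0  3  3
3  3  3  1
0  3  3  3
1  0  2  2
step 16: 3  3  1  2
1  0  3  3
3  3  3  1
0  3  3  3
1  0  2  2
step 17: 3  3  1  3
1  0  3  3
3  3  3  1
0  3  3  3
1  0  2  2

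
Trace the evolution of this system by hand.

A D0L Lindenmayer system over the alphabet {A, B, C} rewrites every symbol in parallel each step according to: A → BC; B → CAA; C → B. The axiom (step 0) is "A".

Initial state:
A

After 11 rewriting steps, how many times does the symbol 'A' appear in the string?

t=0: A
t=1: BC
t=2: CAAB
t=3: BBCBCCAA
t=4: CAACAABCAABBBCBC
t=5: BBCBCBBCBCCAABBCBCCAACAACAABCAAB
t=6: CAACAABCAABCAACAABCAABBBCBCCAACAABCAABBBCBCBBCBCBBCBCCAABBCBCCAA
t=7: BBCBCBBCBCCAABBCBCCAABBCBCBBCBCCAABBCBCCAACAACAABCAABBBCBC…CCAACAACAABCAABCAACAABCAABCAACAABCAABBBCBCCAACAABCAABBBCBC  (len 128)
t=8: CAACAABCAABCAACAABCAABBBCBCCAACAABCAABBBCBCCAACAABCAABCAAC…BCBCCAABBCBCCAACAACAABCAABBBCBCBBCBCCAABBCBCCAACAACAABCAAB  (len 256)
t=9: BBCBCBBCBCCAABBCBCCAABBCBCBBCBCCAABBCBCCAACAACAABCAABBBCBC…BCAABCAACAABCAABBBCBCCAACAABCAABBBCBCBBCBCBBCBCCAABBCBCCAA  (len 512)
t=10: CAACAABCAABCAACAABCAABBBCBCCAACAABCAABBBCBCCAACAABCAABCAAC…CCAACAACAABCAABCAACAABCAABCAACAABCAABBBCBCCAACAABCAABBBCBC  (len 1024)
t=11: BBCBCBBCBCCAABBCBCCAABBCBCBBCBCCAABBCBCCAACAACAABCAABBBCBC…BCBCCAABBCBCCAACAACAABCAABBBCBCBBCBCCAABBCBCCAACAACAABCAAB  (len 2048)

682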